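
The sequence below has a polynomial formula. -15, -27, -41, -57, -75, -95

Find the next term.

-117

D1: -12 , -14 , -16 , -18 , -20
D2: -2 , -2 , -2 , -2
Second differences constant at -2.
-20 − 2 = -22;  -95 − 22 = -117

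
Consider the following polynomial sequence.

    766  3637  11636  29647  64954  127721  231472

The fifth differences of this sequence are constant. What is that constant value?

First differences: 2871, 7999, 18011, 35307, 62767, 103751
Second differences: 5128, 10012, 17296, 27460, 40984
Third differences: 4884, 7284, 10164, 13524
Fourth differences: 2400, 2880, 3360
Fifth differences: 480, 480

480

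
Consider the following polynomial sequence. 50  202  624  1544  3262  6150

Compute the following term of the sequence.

152, 422, 920, 1718, 2888
270, 498, 798, 1170
228, 300, 372
72, 72
The fourth differences are constant (72).
372 + 72 = 444;  1170 + 444 = 1614;  2888 + 1614 = 4502;  6150 + 4502 = 10652

10652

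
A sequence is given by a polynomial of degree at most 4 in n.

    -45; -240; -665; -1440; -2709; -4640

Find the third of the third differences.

-168

First differences: -195, -425, -775, -1269, -1931
Second differences: -230, -350, -494, -662
Third differences: -120, -144, -168
Fourth differences: -24, -24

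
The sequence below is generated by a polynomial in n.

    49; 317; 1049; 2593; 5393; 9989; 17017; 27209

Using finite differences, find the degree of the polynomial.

4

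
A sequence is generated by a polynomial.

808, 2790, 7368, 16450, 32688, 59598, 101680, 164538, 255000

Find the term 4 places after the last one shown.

D1: 1982  4578  9082  16238  26910  42082  62858  90462
D2: 2596  4504  7156  10672  15172  20776  27604
D3: 1908  2652  3516  4500  5604  6828
D4: 744  864  984  1104  1224
D5: 120  120  120  120
The fifth differences are constant (120).
1224 + 120 = 1344;  6828 + 1344 = 8172;  27604 + 8172 = 35776;  90462 + 35776 = 126238;  255000 + 126238 = 381238
1344 + 120 = 1464;  8172 + 1464 = 9636;  35776 + 9636 = 45412;  126238 + 45412 = 171650;  381238 + 171650 = 552888
1464 + 120 = 1584;  9636 + 1584 = 11220;  45412 + 11220 = 56632;  171650 + 56632 = 228282;  552888 + 228282 = 781170
1584 + 120 = 1704;  11220 + 1704 = 12924;  56632 + 12924 = 69556;  228282 + 69556 = 297838;  781170 + 297838 = 1079008

1079008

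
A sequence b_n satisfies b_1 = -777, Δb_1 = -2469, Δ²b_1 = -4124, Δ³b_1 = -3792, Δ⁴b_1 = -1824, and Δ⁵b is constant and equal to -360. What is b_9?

-496193

Build the table forward from the leading diagonal:
Δ⁵: -360, -360, -360, -360, -360, -360, -360, -360, -360
Δ⁴: -1824, -2184, -2544, -2904, -3264, -3624, -3984, -4344, -4704
Δ³: -3792, -5616, -7800, -10344, -13248, -16512, -20136, -24120, -28464
Δ²: -4124, -7916, -13532, -21332, -31676, -44924, -61436, -81572, -105692
Δ: -2469, -6593, -14509, -28041, -49373, -81049, -125973, -187409, -268981
b: -777, -3246, -9839, -24348, -52389, -101762, -182811, -308784, -496193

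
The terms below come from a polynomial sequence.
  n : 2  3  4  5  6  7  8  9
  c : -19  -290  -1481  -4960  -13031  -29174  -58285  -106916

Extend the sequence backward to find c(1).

4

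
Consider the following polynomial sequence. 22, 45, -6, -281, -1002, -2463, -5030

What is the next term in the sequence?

First differences: 23, -51, -275, -721, -1461, -2567
Second differences: -74, -224, -446, -740, -1106
Third differences: -150, -222, -294, -366
Fourth differences: -72, -72, -72
The fourth differences are constant (-72).
-366 − 72 = -438;  -1106 − 438 = -1544;  -2567 − 1544 = -4111;  -5030 − 4111 = -9141

-9141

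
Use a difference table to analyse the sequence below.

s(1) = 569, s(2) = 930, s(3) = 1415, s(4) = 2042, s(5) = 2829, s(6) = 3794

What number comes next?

4955

Δ: 361 , 485 , 627 , 787 , 965
Δ²: 124 , 142 , 160 , 178
Δ³: 18 , 18 , 18
Third differences constant at 18.
178 + 18 = 196;  965 + 196 = 1161;  3794 + 1161 = 4955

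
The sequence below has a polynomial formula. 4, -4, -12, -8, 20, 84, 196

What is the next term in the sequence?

368

-8 , -8 , 4 , 28 , 64 , 112
0 , 12 , 24 , 36 , 48
12 , 12 , 12 , 12
The third differences are constant (12).
48 + 12 = 60;  112 + 60 = 172;  196 + 172 = 368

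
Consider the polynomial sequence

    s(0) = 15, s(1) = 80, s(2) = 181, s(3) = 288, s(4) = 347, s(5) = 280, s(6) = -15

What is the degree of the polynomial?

D1: 65, 101, 107, 59, -67, -295
D2: 36, 6, -48, -126, -228
D3: -30, -54, -78, -102
D4: -24, -24, -24
The fourth differences are constant, so the polynomial has degree 4.

4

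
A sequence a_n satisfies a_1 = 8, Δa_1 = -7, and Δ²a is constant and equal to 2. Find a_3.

Build the table forward from the leading diagonal:
D2: 2, 2, 2
D1: -7, -5, -3
a: 8, 1, -4

-4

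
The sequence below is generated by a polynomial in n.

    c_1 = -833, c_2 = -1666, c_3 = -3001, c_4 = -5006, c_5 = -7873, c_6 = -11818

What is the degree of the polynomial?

4

D1: -833, -1335, -2005, -2867, -3945
D2: -502, -670, -862, -1078
D3: -168, -192, -216
D4: -24, -24
The fourth differences are constant, so the polynomial has degree 4.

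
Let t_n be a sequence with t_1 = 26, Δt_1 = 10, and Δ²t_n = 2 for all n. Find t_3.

Build the table forward from the leading diagonal:
Second differences: 2, 2, 2
First differences: 10, 12, 14
t: 26, 36, 48

48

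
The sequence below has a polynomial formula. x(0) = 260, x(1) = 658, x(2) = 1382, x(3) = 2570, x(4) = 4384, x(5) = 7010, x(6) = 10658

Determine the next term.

398 , 724 , 1188 , 1814 , 2626 , 3648
326 , 464 , 626 , 812 , 1022
138 , 162 , 186 , 210
24 , 24 , 24
Fourth differences constant at 24.
210 + 24 = 234;  1022 + 234 = 1256;  3648 + 1256 = 4904;  10658 + 4904 = 15562

15562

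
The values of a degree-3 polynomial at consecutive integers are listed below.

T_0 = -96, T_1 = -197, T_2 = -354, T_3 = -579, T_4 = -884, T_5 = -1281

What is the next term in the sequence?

-1782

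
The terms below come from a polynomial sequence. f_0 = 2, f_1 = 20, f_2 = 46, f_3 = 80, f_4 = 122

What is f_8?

370

18 , 26 , 34 , 42
8 , 8 , 8
Second differences constant at 8.
42 + 8 = 50;  122 + 50 = 172
50 + 8 = 58;  172 + 58 = 230
58 + 8 = 66;  230 + 66 = 296
66 + 8 = 74;  296 + 74 = 370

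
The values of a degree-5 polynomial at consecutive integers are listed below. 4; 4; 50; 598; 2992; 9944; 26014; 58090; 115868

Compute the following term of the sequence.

212332

Δ: 0 , 46 , 548 , 2394 , 6952 , 16070 , 32076 , 57778
Δ²: 46 , 502 , 1846 , 4558 , 9118 , 16006 , 25702
Δ³: 456 , 1344 , 2712 , 4560 , 6888 , 9696
Δ⁴: 888 , 1368 , 1848 , 2328 , 2808
Δ⁵: 480 , 480 , 480 , 480
Constant fifth difference = 480, so extend:
2808 + 480 = 3288;  9696 + 3288 = 12984;  25702 + 12984 = 38686;  57778 + 38686 = 96464;  115868 + 96464 = 212332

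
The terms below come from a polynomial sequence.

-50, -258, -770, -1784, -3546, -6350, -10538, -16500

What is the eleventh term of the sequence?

-49650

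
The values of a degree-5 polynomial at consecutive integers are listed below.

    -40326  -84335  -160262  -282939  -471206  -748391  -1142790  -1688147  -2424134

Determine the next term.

-3396831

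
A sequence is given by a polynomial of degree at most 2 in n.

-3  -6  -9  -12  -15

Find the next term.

-18

-3, -3, -3, -3
First differences constant at -3.
-15 − 3 = -18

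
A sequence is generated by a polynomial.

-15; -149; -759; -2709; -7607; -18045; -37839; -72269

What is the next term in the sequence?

-128319

Δ: -134, -610, -1950, -4898, -10438, -19794, -34430
Δ²: -476, -1340, -2948, -5540, -9356, -14636
Δ³: -864, -1608, -2592, -3816, -5280
Δ⁴: -744, -984, -1224, -1464
Δ⁵: -240, -240, -240
Fifth differences constant at -240.
-1464 − 240 = -1704;  -5280 − 1704 = -6984;  -14636 − 6984 = -21620;  -34430 − 21620 = -56050;  -72269 − 56050 = -128319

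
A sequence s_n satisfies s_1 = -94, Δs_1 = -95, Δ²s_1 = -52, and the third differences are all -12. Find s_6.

Build the table forward from the leading diagonal:
Δ³: -12  -12  -12  -12  -12  -12
Δ²: -52  -64  -76  -88  -100  -112
Δ: -95  -147  -211  -287  -375  -475
s: -94  -189  -336  -547  -834  -1209

-1209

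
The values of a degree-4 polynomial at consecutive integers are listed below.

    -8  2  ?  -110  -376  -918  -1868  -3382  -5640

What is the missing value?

-12

Using the last 6 terms:
Δ: -266  -542  -950  -1514  -2258
Δ²: -276  -408  -564  -744
Δ³: -132  -156  -180
Δ⁴: -24  -24
Constant fourth difference = -24.
Extend backward: -132 + 24 = -108;  -276 + 108 = -168;  -266 + 168 = -98;  -110 + 98 = -12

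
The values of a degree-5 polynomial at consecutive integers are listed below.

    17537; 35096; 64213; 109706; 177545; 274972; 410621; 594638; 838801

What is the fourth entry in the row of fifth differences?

120

First differences: 17559, 29117, 45493, 67839, 97427, 135649, 184017, 244163
Second differences: 11558, 16376, 22346, 29588, 38222, 48368, 60146
Third differences: 4818, 5970, 7242, 8634, 10146, 11778
Fourth differences: 1152, 1272, 1392, 1512, 1632
Fifth differences: 120, 120, 120, 120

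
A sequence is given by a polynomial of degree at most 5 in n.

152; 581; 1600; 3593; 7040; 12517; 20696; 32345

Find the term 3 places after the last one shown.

97232

First differences: 429 , 1019 , 1993 , 3447 , 5477 , 8179 , 11649
Second differences: 590 , 974 , 1454 , 2030 , 2702 , 3470
Third differences: 384 , 480 , 576 , 672 , 768
Fourth differences: 96 , 96 , 96 , 96
Fourth differences constant at 96.
768 + 96 = 864;  3470 + 864 = 4334;  11649 + 4334 = 15983;  32345 + 15983 = 48328
864 + 96 = 960;  4334 + 960 = 5294;  15983 + 5294 = 21277;  48328 + 21277 = 69605
960 + 96 = 1056;  5294 + 1056 = 6350;  21277 + 6350 = 27627;  69605 + 27627 = 97232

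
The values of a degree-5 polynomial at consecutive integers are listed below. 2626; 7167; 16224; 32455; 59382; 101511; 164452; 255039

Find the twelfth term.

1080087

Δ: 4541 , 9057 , 16231 , 26927 , 42129 , 62941 , 90587
Δ²: 4516 , 7174 , 10696 , 15202 , 20812 , 27646
Δ³: 2658 , 3522 , 4506 , 5610 , 6834
Δ⁴: 864 , 984 , 1104 , 1224
Δ⁵: 120 , 120 , 120
Fifth differences constant at 120.
1224 + 120 = 1344;  6834 + 1344 = 8178;  27646 + 8178 = 35824;  90587 + 35824 = 126411;  255039 + 126411 = 381450
1344 + 120 = 1464;  8178 + 1464 = 9642;  35824 + 9642 = 45466;  126411 + 45466 = 171877;  381450 + 171877 = 553327
1464 + 120 = 1584;  9642 + 1584 = 11226;  45466 + 11226 = 56692;  171877 + 56692 = 228569;  553327 + 228569 = 781896
1584 + 120 = 1704;  11226 + 1704 = 12930;  56692 + 12930 = 69622;  228569 + 69622 = 298191;  781896 + 298191 = 1080087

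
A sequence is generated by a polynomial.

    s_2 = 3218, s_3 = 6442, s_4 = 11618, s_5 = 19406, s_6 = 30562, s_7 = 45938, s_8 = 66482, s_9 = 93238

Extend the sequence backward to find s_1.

1382

D1: 3224, 5176, 7788, 11156, 15376, 20544, 26756
D2: 1952, 2612, 3368, 4220, 5168, 6212
D3: 660, 756, 852, 948, 1044
D4: 96, 96, 96, 96
The fourth differences are constant at 96.
Work back: 660 − 96 = 564;  1952 − 564 = 1388;  3224 − 1388 = 1836;  3218 − 1836 = 1382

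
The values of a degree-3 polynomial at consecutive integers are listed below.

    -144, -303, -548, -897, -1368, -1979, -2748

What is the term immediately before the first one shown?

D1: -159, -245, -349, -471, -611, -769
D2: -86, -104, -122, -140, -158
D3: -18, -18, -18, -18
The third differences are constant at -18.
Work back: -86 + 18 = -68;  -159 + 68 = -91;  -144 + 91 = -53

-53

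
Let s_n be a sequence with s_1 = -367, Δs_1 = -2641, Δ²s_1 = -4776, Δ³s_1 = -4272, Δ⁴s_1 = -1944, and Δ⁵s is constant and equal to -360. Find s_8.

-344270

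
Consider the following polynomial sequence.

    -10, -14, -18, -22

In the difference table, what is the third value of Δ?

-4

D1: -4, -4, -4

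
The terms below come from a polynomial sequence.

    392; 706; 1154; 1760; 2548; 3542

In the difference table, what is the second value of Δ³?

24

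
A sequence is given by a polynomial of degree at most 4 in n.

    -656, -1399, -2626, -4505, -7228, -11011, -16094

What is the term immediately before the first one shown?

Δ: -743, -1227, -1879, -2723, -3783, -5083
Δ²: -484, -652, -844, -1060, -1300
Δ³: -168, -192, -216, -240
Δ⁴: -24, -24, -24
The fourth differences are constant at -24.
Work back: -168 + 24 = -144;  -484 + 144 = -340;  -743 + 340 = -403;  -656 + 403 = -253

-253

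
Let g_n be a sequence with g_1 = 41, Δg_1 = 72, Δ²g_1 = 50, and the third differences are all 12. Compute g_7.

1463

Build the table forward from the leading diagonal:
Δ³: 12  12  12  12  12  12  12
Δ²: 50  62  74  86  98  110  122
Δ: 72  122  184  258  344  442  552
g: 41  113  235  419  677  1021  1463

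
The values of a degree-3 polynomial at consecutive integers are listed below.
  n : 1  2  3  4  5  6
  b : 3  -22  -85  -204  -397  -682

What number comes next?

-1077

-25, -63, -119, -193, -285
-38, -56, -74, -92
-18, -18, -18
Third differences constant at -18.
-92 − 18 = -110;  -285 − 110 = -395;  -682 − 395 = -1077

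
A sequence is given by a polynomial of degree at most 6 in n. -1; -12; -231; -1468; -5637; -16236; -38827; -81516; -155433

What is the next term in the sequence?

-275212

D1: -11  -219  -1237  -4169  -10599  -22591  -42689  -73917
D2: -208  -1018  -2932  -6430  -11992  -20098  -31228
D3: -810  -1914  -3498  -5562  -8106  -11130
D4: -1104  -1584  -2064  -2544  -3024
D5: -480  -480  -480  -480
Fifth differences constant at -480.
-3024 − 480 = -3504;  -11130 − 3504 = -14634;  -31228 − 14634 = -45862;  -73917 − 45862 = -119779;  -155433 − 119779 = -275212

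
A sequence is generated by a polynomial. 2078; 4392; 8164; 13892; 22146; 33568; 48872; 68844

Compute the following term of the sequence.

94342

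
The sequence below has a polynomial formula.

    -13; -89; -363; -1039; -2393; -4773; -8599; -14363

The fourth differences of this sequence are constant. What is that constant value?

D1: -76, -274, -676, -1354, -2380, -3826, -5764
D2: -198, -402, -678, -1026, -1446, -1938
D3: -204, -276, -348, -420, -492
D4: -72, -72, -72, -72

-72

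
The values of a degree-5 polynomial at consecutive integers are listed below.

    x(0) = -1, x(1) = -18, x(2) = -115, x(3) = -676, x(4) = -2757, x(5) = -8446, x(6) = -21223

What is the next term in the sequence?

D1: -17  -97  -561  -2081  -5689  -12777
D2: -80  -464  -1520  -3608  -7088
D3: -384  -1056  -2088  -3480
D4: -672  -1032  -1392
D5: -360  -360
Constant fifth difference = -360, so extend:
-1392 − 360 = -1752;  -3480 − 1752 = -5232;  -7088 − 5232 = -12320;  -12777 − 12320 = -25097;  -21223 − 25097 = -46320

-46320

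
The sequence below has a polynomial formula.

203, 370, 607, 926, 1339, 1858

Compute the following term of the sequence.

2495

Δ: 167, 237, 319, 413, 519
Δ²: 70, 82, 94, 106
Δ³: 12, 12, 12
Third differences constant at 12.
106 + 12 = 118;  519 + 118 = 637;  1858 + 637 = 2495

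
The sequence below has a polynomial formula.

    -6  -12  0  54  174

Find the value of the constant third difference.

24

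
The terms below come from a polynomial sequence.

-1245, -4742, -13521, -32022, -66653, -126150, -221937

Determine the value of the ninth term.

-3497  -8779  -18501  -34631  -59497  -95787
-5282  -9722  -16130  -24866  -36290
-4440  -6408  -8736  -11424
-1968  -2328  -2688
-360  -360
Constant fifth difference = -360, so extend:
-2688 − 360 = -3048;  -11424 − 3048 = -14472;  -36290 − 14472 = -50762;  -95787 − 50762 = -146549;  -221937 − 146549 = -368486
-3048 − 360 = -3408;  -14472 − 3408 = -17880;  -50762 − 17880 = -68642;  -146549 − 68642 = -215191;  -368486 − 215191 = -583677

-583677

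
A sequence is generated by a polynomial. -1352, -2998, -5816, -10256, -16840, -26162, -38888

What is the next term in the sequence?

-1646 , -2818 , -4440 , -6584 , -9322 , -12726
-1172 , -1622 , -2144 , -2738 , -3404
-450 , -522 , -594 , -666
-72 , -72 , -72
Fourth differences constant at -72.
-666 − 72 = -738;  -3404 − 738 = -4142;  -12726 − 4142 = -16868;  -38888 − 16868 = -55756

-55756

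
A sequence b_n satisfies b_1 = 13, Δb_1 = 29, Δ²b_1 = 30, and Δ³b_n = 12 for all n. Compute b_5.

Build the table forward from the leading diagonal:
Third differences: 12, 12, 12, 12, 12
Second differences: 30, 42, 54, 66, 78
First differences: 29, 59, 101, 155, 221
b: 13, 42, 101, 202, 357

357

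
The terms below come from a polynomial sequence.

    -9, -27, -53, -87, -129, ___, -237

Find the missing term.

-179

Using the first 5 terms:
-18  -26  -34  -42
-8  -8  -8
Constant second difference = -8.
Extend forward: -42 − 8 = -50;  -129 − 50 = -179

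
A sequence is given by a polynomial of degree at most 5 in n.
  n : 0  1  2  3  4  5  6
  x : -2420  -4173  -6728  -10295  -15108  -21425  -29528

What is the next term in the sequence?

Δ: -1753, -2555, -3567, -4813, -6317, -8103
Δ²: -802, -1012, -1246, -1504, -1786
Δ³: -210, -234, -258, -282
Δ⁴: -24, -24, -24
Fourth differences constant at -24.
-282 − 24 = -306;  -1786 − 306 = -2092;  -8103 − 2092 = -10195;  -29528 − 10195 = -39723

-39723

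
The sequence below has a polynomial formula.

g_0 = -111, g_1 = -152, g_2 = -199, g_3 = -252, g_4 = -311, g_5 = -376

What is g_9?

-696

-41, -47, -53, -59, -65
-6, -6, -6, -6
The second differences are constant (-6).
-65 − 6 = -71;  -376 − 71 = -447
-71 − 6 = -77;  -447 − 77 = -524
-77 − 6 = -83;  -524 − 83 = -607
-83 − 6 = -89;  -607 − 89 = -696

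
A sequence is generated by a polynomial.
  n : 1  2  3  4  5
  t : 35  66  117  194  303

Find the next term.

Δ: 31, 51, 77, 109
Δ²: 20, 26, 32
Δ³: 6, 6
Third differences constant at 6.
32 + 6 = 38;  109 + 38 = 147;  303 + 147 = 450

450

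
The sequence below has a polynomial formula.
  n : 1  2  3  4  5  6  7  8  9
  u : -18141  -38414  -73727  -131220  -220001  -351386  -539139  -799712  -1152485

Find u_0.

-7496

-20273  -35313  -57493  -88781  -131385  -187753  -260573  -352773
-15040  -22180  -31288  -42604  -56368  -72820  -92200
-7140  -9108  -11316  -13764  -16452  -19380
-1968  -2208  -2448  -2688  -2928
-240  -240  -240  -240
The fifth differences are constant at -240.
Work back: -1968 + 240 = -1728;  -7140 + 1728 = -5412;  -15040 + 5412 = -9628;  -20273 + 9628 = -10645;  -18141 + 10645 = -7496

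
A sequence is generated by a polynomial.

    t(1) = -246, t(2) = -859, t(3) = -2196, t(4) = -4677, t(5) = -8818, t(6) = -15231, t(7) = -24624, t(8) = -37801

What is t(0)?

-33

-613  -1337  -2481  -4141  -6413  -9393  -13177
-724  -1144  -1660  -2272  -2980  -3784
-420  -516  -612  -708  -804
-96  -96  -96  -96
The fourth differences are constant at -96.
Work back: -420 + 96 = -324;  -724 + 324 = -400;  -613 + 400 = -213;  -246 + 213 = -33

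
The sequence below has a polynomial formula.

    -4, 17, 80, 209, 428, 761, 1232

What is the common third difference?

D1: 21, 63, 129, 219, 333, 471
D2: 42, 66, 90, 114, 138
D3: 24, 24, 24, 24

24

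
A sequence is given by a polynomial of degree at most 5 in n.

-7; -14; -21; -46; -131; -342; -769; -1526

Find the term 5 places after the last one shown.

-15931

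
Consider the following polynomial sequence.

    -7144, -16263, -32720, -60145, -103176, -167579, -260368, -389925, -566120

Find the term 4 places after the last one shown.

Δ: -9119  -16457  -27425  -43031  -64403  -92789  -129557  -176195
Δ²: -7338  -10968  -15606  -21372  -28386  -36768  -46638
Δ³: -3630  -4638  -5766  -7014  -8382  -9870
Δ⁴: -1008  -1128  -1248  -1368  -1488
Δ⁵: -120  -120  -120  -120
Fifth differences constant at -120.
-1488 − 120 = -1608;  -9870 − 1608 = -11478;  -46638 − 11478 = -58116;  -176195 − 58116 = -234311;  -566120 − 234311 = -800431
-1608 − 120 = -1728;  -11478 − 1728 = -13206;  -58116 − 13206 = -71322;  -234311 − 71322 = -305633;  -800431 − 305633 = -1106064
-1728 − 120 = -1848;  -13206 − 1848 = -15054;  -71322 − 15054 = -86376;  -305633 − 86376 = -392009;  -1106064 − 392009 = -1498073
-1848 − 120 = -1968;  -15054 − 1968 = -17022;  -86376 − 17022 = -103398;  -392009 − 103398 = -495407;  -1498073 − 495407 = -1993480

-1993480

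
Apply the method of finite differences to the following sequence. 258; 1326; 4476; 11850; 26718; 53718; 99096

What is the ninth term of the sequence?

First differences: 1068, 3150, 7374, 14868, 27000, 45378
Second differences: 2082, 4224, 7494, 12132, 18378
Third differences: 2142, 3270, 4638, 6246
Fourth differences: 1128, 1368, 1608
Fifth differences: 240, 240
The fifth differences are constant (240).
1608 + 240 = 1848;  6246 + 1848 = 8094;  18378 + 8094 = 26472;  45378 + 26472 = 71850;  99096 + 71850 = 170946
1848 + 240 = 2088;  8094 + 2088 = 10182;  26472 + 10182 = 36654;  71850 + 36654 = 108504;  170946 + 108504 = 279450

279450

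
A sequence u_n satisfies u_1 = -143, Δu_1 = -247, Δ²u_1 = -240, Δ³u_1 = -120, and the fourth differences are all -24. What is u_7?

-7985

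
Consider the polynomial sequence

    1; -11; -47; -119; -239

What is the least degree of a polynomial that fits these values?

First differences: -12, -36, -72, -120
Second differences: -24, -36, -48
Third differences: -12, -12
The third differences are constant, so the polynomial has degree 3.

3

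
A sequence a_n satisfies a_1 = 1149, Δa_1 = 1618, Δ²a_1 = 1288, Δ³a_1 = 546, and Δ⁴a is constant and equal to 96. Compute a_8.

61993

Build the table forward from the leading diagonal:
Δ⁴: 96  96  96  96  96  96  96  96
Δ³: 546  642  738  834  930  1026  1122  1218
Δ²: 1288  1834  2476  3214  4048  4978  6004  7126
Δ: 1618  2906  4740  7216  10430  14478  19456  25460
a: 1149  2767  5673  10413  17629  28059  42537  61993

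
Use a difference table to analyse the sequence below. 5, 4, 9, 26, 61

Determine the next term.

First differences: -1  5  17  35
Second differences: 6  12  18
Third differences: 6  6
Third differences constant at 6.
18 + 6 = 24;  35 + 24 = 59;  61 + 59 = 120

120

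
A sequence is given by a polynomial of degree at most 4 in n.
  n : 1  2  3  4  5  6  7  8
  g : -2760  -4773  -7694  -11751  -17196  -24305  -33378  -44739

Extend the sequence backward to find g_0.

-2013  -2921  -4057  -5445  -7109  -9073  -11361
-908  -1136  -1388  -1664  -1964  -2288
-228  -252  -276  -300  -324
-24  -24  -24  -24
The fourth differences are constant at -24.
Work back: -228 + 24 = -204;  -908 + 204 = -704;  -2013 + 704 = -1309;  -2760 + 1309 = -1451

-1451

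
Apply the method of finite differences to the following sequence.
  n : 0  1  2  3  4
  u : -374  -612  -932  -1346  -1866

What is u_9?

-6476

D1: -238  -320  -414  -520
D2: -82  -94  -106
D3: -12  -12
Constant third difference = -12, so extend:
-106 − 12 = -118;  -520 − 118 = -638;  -1866 − 638 = -2504
-118 − 12 = -130;  -638 − 130 = -768;  -2504 − 768 = -3272
-130 − 12 = -142;  -768 − 142 = -910;  -3272 − 910 = -4182
-142 − 12 = -154;  -910 − 154 = -1064;  -4182 − 1064 = -5246
-154 − 12 = -166;  -1064 − 166 = -1230;  -5246 − 1230 = -6476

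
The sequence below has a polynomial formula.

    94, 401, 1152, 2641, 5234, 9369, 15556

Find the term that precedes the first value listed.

9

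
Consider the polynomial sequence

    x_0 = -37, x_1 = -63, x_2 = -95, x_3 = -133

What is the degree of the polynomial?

D1: -26, -32, -38
D2: -6, -6
The second differences are constant, so the polynomial has degree 2.

2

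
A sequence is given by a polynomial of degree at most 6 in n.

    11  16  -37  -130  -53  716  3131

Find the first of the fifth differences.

Δ: 5, -53, -93, 77, 769, 2415
Δ²: -58, -40, 170, 692, 1646
Δ³: 18, 210, 522, 954
Δ⁴: 192, 312, 432
Δ⁵: 120, 120

120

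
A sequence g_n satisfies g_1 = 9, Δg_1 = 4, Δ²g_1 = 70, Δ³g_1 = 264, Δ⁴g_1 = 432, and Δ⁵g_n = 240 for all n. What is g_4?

495

Build the table forward from the leading diagonal:
Δ⁵: 240, 240, 240, 240
Δ⁴: 432, 672, 912, 1152
Δ³: 264, 696, 1368, 2280
Δ²: 70, 334, 1030, 2398
Δ: 4, 74, 408, 1438
g: 9, 13, 87, 495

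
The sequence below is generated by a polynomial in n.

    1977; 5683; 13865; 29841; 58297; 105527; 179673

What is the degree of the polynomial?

5

D1: 3706, 8182, 15976, 28456, 47230, 74146
D2: 4476, 7794, 12480, 18774, 26916
D3: 3318, 4686, 6294, 8142
D4: 1368, 1608, 1848
D5: 240, 240
The fifth differences are constant, so the polynomial has degree 5.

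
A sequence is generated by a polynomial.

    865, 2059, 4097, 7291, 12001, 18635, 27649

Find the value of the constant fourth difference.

48

Δ: 1194, 2038, 3194, 4710, 6634, 9014
Δ²: 844, 1156, 1516, 1924, 2380
Δ³: 312, 360, 408, 456
Δ⁴: 48, 48, 48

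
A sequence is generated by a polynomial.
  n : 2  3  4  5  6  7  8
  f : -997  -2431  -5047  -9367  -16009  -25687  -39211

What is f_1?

-1434, -2616, -4320, -6642, -9678, -13524
-1182, -1704, -2322, -3036, -3846
-522, -618, -714, -810
-96, -96, -96
The fourth differences are constant at -96.
Work back: -522 + 96 = -426;  -1182 + 426 = -756;  -1434 + 756 = -678;  -997 + 678 = -319

-319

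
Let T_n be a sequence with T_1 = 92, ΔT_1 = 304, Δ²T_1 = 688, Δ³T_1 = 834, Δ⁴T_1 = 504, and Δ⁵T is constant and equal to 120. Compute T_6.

Build the table forward from the leading diagonal:
Fifth differences: 120  120  120  120  120  120
Fourth differences: 504  624  744  864  984  1104
Third differences: 834  1338  1962  2706  3570  4554
Second differences: 688  1522  2860  4822  7528  11098
First differences: 304  992  2514  5374  10196  17724
T: 92  396  1388  3902  9276  19472

19472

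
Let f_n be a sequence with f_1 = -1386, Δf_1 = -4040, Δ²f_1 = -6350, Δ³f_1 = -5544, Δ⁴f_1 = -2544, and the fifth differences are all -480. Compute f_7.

Build the table forward from the leading diagonal:
D5: -480  -480  -480  -480  -480  -480  -480
D4: -2544  -3024  -3504  -3984  -4464  -4944  -5424
D3: -5544  -8088  -11112  -14616  -18600  -23064  -28008
D2: -6350  -11894  -19982  -31094  -45710  -64310  -87374
D1: -4040  -10390  -22284  -42266  -73360  -119070  -183380
f: -1386  -5426  -15816  -38100  -80366  -153726  -272796

-272796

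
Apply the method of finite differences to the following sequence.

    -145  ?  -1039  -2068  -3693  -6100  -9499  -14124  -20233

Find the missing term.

Using the last 7 terms:
-1029, -1625, -2407, -3399, -4625, -6109
-596, -782, -992, -1226, -1484
-186, -210, -234, -258
-24, -24, -24
Constant fourth difference = -24.
Extend backward: -186 + 24 = -162;  -596 + 162 = -434;  -1029 + 434 = -595;  -1039 + 595 = -444

-444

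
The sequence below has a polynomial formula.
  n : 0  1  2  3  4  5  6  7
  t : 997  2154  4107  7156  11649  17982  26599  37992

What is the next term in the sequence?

52701

Δ: 1157, 1953, 3049, 4493, 6333, 8617, 11393
Δ²: 796, 1096, 1444, 1840, 2284, 2776
Δ³: 300, 348, 396, 444, 492
Δ⁴: 48, 48, 48, 48
The fourth differences are constant (48).
492 + 48 = 540;  2776 + 540 = 3316;  11393 + 3316 = 14709;  37992 + 14709 = 52701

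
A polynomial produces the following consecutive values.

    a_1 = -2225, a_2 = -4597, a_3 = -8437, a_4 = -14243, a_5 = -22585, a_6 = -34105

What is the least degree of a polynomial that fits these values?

Δ: -2372, -3840, -5806, -8342, -11520
Δ²: -1468, -1966, -2536, -3178
Δ³: -498, -570, -642
Δ⁴: -72, -72
The fourth differences are constant, so the polynomial has degree 4.

4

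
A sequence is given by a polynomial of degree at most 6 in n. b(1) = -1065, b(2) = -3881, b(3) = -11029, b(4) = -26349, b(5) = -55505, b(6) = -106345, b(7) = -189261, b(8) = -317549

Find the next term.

D1: -2816, -7148, -15320, -29156, -50840, -82916, -128288
D2: -4332, -8172, -13836, -21684, -32076, -45372
D3: -3840, -5664, -7848, -10392, -13296
D4: -1824, -2184, -2544, -2904
D5: -360, -360, -360
Constant fifth difference = -360, so extend:
-2904 − 360 = -3264;  -13296 − 3264 = -16560;  -45372 − 16560 = -61932;  -128288 − 61932 = -190220;  -317549 − 190220 = -507769

-507769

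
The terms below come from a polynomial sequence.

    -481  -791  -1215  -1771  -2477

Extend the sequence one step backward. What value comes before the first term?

-267

First differences: -310, -424, -556, -706
Second differences: -114, -132, -150
Third differences: -18, -18
The third differences are constant at -18.
Work back: -114 + 18 = -96;  -310 + 96 = -214;  -481 + 214 = -267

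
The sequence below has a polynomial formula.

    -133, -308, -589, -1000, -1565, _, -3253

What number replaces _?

Using the first 5 terms:
D1: -175, -281, -411, -565
D2: -106, -130, -154
D3: -24, -24
Constant third difference = -24.
Extend forward: -154 − 24 = -178;  -565 − 178 = -743;  -1565 − 743 = -2308

-2308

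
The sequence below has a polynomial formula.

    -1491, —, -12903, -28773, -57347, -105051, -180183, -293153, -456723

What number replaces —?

-4943

Using the last 7 terms:
-15870, -28574, -47704, -75132, -112970, -163570
-12704, -19130, -27428, -37838, -50600
-6426, -8298, -10410, -12762
-1872, -2112, -2352
-240, -240
Constant fifth difference = -240.
Extend backward: -1872 + 240 = -1632;  -6426 + 1632 = -4794;  -12704 + 4794 = -7910;  -15870 + 7910 = -7960;  -12903 + 7960 = -4943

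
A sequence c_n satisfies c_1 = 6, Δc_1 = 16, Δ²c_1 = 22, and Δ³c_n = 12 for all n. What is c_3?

60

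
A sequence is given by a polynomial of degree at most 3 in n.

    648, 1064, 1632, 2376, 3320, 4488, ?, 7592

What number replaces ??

5904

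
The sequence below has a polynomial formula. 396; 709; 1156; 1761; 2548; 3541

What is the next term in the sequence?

313, 447, 605, 787, 993
134, 158, 182, 206
24, 24, 24
Third differences constant at 24.
206 + 24 = 230;  993 + 230 = 1223;  3541 + 1223 = 4764

4764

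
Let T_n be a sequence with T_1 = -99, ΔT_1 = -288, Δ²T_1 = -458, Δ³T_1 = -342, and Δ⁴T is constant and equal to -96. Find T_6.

-10019

Build the table forward from the leading diagonal:
Δ⁴: -96  -96  -96  -96  -96  -96
Δ³: -342  -438  -534  -630  -726  -822
Δ²: -458  -800  -1238  -1772  -2402  -3128
Δ: -288  -746  -1546  -2784  -4556  -6958
T: -99  -387  -1133  -2679  -5463  -10019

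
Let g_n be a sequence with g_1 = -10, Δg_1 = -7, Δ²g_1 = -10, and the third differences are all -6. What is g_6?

-205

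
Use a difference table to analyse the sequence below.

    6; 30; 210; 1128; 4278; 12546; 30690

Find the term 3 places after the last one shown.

D1: 24, 180, 918, 3150, 8268, 18144
D2: 156, 738, 2232, 5118, 9876
D3: 582, 1494, 2886, 4758
D4: 912, 1392, 1872
D5: 480, 480
The fifth differences are constant (480).
1872 + 480 = 2352;  4758 + 2352 = 7110;  9876 + 7110 = 16986;  18144 + 16986 = 35130;  30690 + 35130 = 65820
2352 + 480 = 2832;  7110 + 2832 = 9942;  16986 + 9942 = 26928;  35130 + 26928 = 62058;  65820 + 62058 = 127878
2832 + 480 = 3312;  9942 + 3312 = 13254;  26928 + 13254 = 40182;  62058 + 40182 = 102240;  127878 + 102240 = 230118

230118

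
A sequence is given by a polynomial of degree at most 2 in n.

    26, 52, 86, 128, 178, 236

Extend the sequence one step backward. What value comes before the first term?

D1: 26  34  42  50  58
D2: 8  8  8  8
The second differences are constant at 8.
Work back: 26 − 8 = 18;  26 − 18 = 8

8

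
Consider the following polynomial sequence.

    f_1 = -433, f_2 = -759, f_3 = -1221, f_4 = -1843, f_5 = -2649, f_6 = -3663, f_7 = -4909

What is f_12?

D1: -326, -462, -622, -806, -1014, -1246
D2: -136, -160, -184, -208, -232
D3: -24, -24, -24, -24
Constant third difference = -24, so extend:
-232 − 24 = -256;  -1246 − 256 = -1502;  -4909 − 1502 = -6411
-256 − 24 = -280;  -1502 − 280 = -1782;  -6411 − 1782 = -8193
-280 − 24 = -304;  -1782 − 304 = -2086;  -8193 − 2086 = -10279
-304 − 24 = -328;  -2086 − 328 = -2414;  -10279 − 2414 = -12693
-328 − 24 = -352;  -2414 − 352 = -2766;  -12693 − 2766 = -15459

-15459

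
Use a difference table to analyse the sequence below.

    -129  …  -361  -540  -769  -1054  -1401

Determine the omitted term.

-226

Using the last 5 terms:
First differences: -179  -229  -285  -347
Second differences: -50  -56  -62
Third differences: -6  -6
Constant third difference = -6.
Extend backward: -50 + 6 = -44;  -179 + 44 = -135;  -361 + 135 = -226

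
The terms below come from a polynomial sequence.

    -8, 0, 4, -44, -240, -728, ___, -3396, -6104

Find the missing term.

Using the first 6 terms:
First differences: 8, 4, -48, -196, -488
Second differences: -4, -52, -148, -292
Third differences: -48, -96, -144
Fourth differences: -48, -48
Constant fourth difference = -48.
Extend forward: -144 − 48 = -192;  -292 − 192 = -484;  -488 − 484 = -972;  -728 − 972 = -1700

-1700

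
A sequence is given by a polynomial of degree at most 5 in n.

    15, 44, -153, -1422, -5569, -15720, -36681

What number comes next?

First differences: 29  -197  -1269  -4147  -10151  -20961
Second differences: -226  -1072  -2878  -6004  -10810
Third differences: -846  -1806  -3126  -4806
Fourth differences: -960  -1320  -1680
Fifth differences: -360  -360
Constant fifth difference = -360, so extend:
-1680 − 360 = -2040;  -4806 − 2040 = -6846;  -10810 − 6846 = -17656;  -20961 − 17656 = -38617;  -36681 − 38617 = -75298

-75298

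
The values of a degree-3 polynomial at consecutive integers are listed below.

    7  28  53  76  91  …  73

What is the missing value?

Using the first 5 terms:
Δ: 21  25  23  15
Δ²: 4  -2  -8
Δ³: -6  -6
Constant third difference = -6.
Extend forward: -8 − 6 = -14;  15 − 14 = 1;  91 + 1 = 92

92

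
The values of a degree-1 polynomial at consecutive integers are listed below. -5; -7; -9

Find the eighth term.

D1: -2, -2
First differences constant at -2.
-9 − 2 = -11
-11 − 2 = -13
-13 − 2 = -15
-15 − 2 = -17
-17 − 2 = -19

-19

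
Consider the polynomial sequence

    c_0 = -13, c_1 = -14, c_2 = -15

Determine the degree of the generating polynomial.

1

First differences: -1, -1
The first differences are constant, so the polynomial has degree 1.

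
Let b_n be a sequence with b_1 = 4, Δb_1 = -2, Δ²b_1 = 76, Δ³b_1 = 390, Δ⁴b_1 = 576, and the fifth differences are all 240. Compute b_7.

19012

Build the table forward from the leading diagonal:
D5: 240, 240, 240, 240, 240, 240, 240
D4: 576, 816, 1056, 1296, 1536, 1776, 2016
D3: 390, 966, 1782, 2838, 4134, 5670, 7446
D2: 76, 466, 1432, 3214, 6052, 10186, 15856
D1: -2, 74, 540, 1972, 5186, 11238, 21424
b: 4, 2, 76, 616, 2588, 7774, 19012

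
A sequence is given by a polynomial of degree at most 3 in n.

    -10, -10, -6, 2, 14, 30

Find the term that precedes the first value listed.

First differences: 0, 4, 8, 12, 16
Second differences: 4, 4, 4, 4
The second differences are constant at 4.
Work back: 0 − 4 = -4;  -10 + 4 = -6

-6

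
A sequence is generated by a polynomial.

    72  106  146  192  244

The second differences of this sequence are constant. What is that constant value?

6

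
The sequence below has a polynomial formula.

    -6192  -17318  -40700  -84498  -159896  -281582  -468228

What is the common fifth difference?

-480

First differences: -11126, -23382, -43798, -75398, -121686, -186646
Second differences: -12256, -20416, -31600, -46288, -64960
Third differences: -8160, -11184, -14688, -18672
Fourth differences: -3024, -3504, -3984
Fifth differences: -480, -480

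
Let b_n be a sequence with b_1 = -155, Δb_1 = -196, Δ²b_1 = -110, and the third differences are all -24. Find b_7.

-3461

Build the table forward from the leading diagonal:
Third differences: -24  -24  -24  -24  -24  -24  -24
Second differences: -110  -134  -158  -182  -206  -230  -254
First differences: -196  -306  -440  -598  -780  -986  -1216
b: -155  -351  -657  -1097  -1695  -2475  -3461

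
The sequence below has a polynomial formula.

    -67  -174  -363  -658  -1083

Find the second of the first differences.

-189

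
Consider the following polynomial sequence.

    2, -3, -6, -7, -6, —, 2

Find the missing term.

Using the first 5 terms:
-5  -3  -1  1
2  2  2
Constant second difference = 2.
Extend forward: 1 + 2 = 3;  -6 + 3 = -3

-3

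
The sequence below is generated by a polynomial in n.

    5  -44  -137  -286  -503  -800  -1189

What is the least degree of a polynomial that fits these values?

-49, -93, -149, -217, -297, -389
-44, -56, -68, -80, -92
-12, -12, -12, -12
The third differences are constant, so the polynomial has degree 3.

3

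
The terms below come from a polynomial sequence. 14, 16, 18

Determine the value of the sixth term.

24

2, 2
First differences constant at 2.
18 + 2 = 20
20 + 2 = 22
22 + 2 = 24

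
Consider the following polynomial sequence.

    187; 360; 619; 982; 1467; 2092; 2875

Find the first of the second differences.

86

D1: 173, 259, 363, 485, 625, 783
D2: 86, 104, 122, 140, 158
D3: 18, 18, 18, 18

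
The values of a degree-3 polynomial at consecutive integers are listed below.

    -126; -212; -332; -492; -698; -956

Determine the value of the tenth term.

D1: -86, -120, -160, -206, -258
D2: -34, -40, -46, -52
D3: -6, -6, -6
The third differences are constant (-6).
-52 − 6 = -58;  -258 − 58 = -316;  -956 − 316 = -1272
-58 − 6 = -64;  -316 − 64 = -380;  -1272 − 380 = -1652
-64 − 6 = -70;  -380 − 70 = -450;  -1652 − 450 = -2102
-70 − 6 = -76;  -450 − 76 = -526;  -2102 − 526 = -2628

-2628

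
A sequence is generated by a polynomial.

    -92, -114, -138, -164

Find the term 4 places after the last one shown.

-22  -24  -26
-2  -2
Second differences constant at -2.
-26 − 2 = -28;  -164 − 28 = -192
-28 − 2 = -30;  -192 − 30 = -222
-30 − 2 = -32;  -222 − 32 = -254
-32 − 2 = -34;  -254 − 34 = -288

-288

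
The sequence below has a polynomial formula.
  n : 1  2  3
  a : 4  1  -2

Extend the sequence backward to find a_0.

Δ: -3  -3
The first differences are constant at -3.
Work back: 4 + 3 = 7

7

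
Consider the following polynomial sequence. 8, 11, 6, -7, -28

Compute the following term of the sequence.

-57

First differences: 3  -5  -13  -21
Second differences: -8  -8  -8
The second differences are constant (-8).
-21 − 8 = -29;  -28 − 29 = -57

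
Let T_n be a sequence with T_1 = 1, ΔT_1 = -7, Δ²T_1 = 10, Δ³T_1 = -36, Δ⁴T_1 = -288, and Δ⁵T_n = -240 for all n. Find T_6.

-1974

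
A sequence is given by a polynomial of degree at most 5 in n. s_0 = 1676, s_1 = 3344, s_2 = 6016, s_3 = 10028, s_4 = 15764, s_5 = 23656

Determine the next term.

1668, 2672, 4012, 5736, 7892
1004, 1340, 1724, 2156
336, 384, 432
48, 48
The fourth differences are constant (48).
432 + 48 = 480;  2156 + 480 = 2636;  7892 + 2636 = 10528;  23656 + 10528 = 34184

34184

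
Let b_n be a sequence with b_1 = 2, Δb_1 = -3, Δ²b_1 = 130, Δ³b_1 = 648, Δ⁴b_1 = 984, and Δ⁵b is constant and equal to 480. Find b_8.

69911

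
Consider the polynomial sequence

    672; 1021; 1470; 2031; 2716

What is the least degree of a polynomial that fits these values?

Δ: 349, 449, 561, 685
Δ²: 100, 112, 124
Δ³: 12, 12
The third differences are constant, so the polynomial has degree 3.

3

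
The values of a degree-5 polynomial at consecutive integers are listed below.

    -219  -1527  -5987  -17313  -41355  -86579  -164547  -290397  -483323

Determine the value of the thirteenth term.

-2478507

First differences: -1308, -4460, -11326, -24042, -45224, -77968, -125850, -192926
Second differences: -3152, -6866, -12716, -21182, -32744, -47882, -67076
Third differences: -3714, -5850, -8466, -11562, -15138, -19194
Fourth differences: -2136, -2616, -3096, -3576, -4056
Fifth differences: -480, -480, -480, -480
The fifth differences are constant (-480).
-4056 − 480 = -4536;  -19194 − 4536 = -23730;  -67076 − 23730 = -90806;  -192926 − 90806 = -283732;  -483323 − 283732 = -767055
-4536 − 480 = -5016;  -23730 − 5016 = -28746;  -90806 − 28746 = -119552;  -283732 − 119552 = -403284;  -767055 − 403284 = -1170339
-5016 − 480 = -5496;  -28746 − 5496 = -34242;  -119552 − 34242 = -153794;  -403284 − 153794 = -557078;  -1170339 − 557078 = -1727417
-5496 − 480 = -5976;  -34242 − 5976 = -40218;  -153794 − 40218 = -194012;  -557078 − 194012 = -751090;  -1727417 − 751090 = -2478507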